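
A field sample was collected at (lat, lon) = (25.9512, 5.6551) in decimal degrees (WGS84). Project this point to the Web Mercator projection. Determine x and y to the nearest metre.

Web Mercator is spherical with R = a = 6378137 m.
x = R·λ = 6378137 × 0.098700115 = 629522.852 m.
y = R·ln tan(π/4 + φ/2) = 6378137 × 0.469265259 = 2993038.109 m.

x 629523 m, y 2993038 m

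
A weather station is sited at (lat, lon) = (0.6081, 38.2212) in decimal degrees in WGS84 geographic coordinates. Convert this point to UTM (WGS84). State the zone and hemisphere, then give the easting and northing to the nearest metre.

Zone 37N: E 413341 m, N 67220 m

Longitude 38.2212° lies in the 6° band [36°, 42°), giving zone 37; latitude is north of the equator, so 37N.
Zone 37 central meridian λ₀ = 6×37 − 183 = 39°; Δλ = -0.7788°.
Transverse Mercator on WGS84 with k₀ = 0.9996 gives E = 413341.221 m, N = 67219.597 m.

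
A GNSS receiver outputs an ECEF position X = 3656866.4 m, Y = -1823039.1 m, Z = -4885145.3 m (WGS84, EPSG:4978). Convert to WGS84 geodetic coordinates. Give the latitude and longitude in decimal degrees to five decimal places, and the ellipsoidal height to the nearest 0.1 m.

lat -50.27900°, lon -26.49740°, h 3206.3 m

λ = atan2(Y, X) = -26.49739949°; p = √(X²+Y²) = 4086091.5 m.
Bowring's method on WGS84 (a = 6378137 m, b = 6356752.314 m) gives φ = -50.27899984°, h = 3206.311 m.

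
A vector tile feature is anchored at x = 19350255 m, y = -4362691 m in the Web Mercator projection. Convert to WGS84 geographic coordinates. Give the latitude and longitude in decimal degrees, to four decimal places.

lat -36.4498°, lon 173.8263°

R = 6378137 m. λ = x/R = 173.82629818°.
φ = 2·arctan(exp(y/R)) − 90° = 2·arctan(0.50459) − 90° = -36.44980015°.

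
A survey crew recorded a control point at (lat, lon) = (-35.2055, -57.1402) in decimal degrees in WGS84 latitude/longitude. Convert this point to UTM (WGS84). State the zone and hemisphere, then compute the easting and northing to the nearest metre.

Zone 21S: E 487239 m, N 6104158 m

Longitude -57.1402° lies in the 6° band [-60°, -54°), giving zone 21; latitude is south of the equator, so 21S.
Zone 21 central meridian λ₀ = 6×21 − 183 = -57°; Δλ = -0.1402°.
Transverse Mercator on WGS84 with k₀ = 0.9996 gives E = 487238.581 m, N = 6104158.379 m.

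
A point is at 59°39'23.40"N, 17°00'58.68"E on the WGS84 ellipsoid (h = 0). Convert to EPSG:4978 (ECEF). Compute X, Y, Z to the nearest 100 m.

WGS84: a = 6378137 m, e² = 0.006694380; N(φ) = a/√(1−e²sin²φ) = 6394097.110 m.
X = (N+h)·cosφ·cosλ = 3088776.358 m; Y = (N+h)·cosφ·sinλ = 945294.641 m; Z = (N(1−e²)+h)·sinφ = 5481243.345 m.

X 3088800 m, Y 945300 m, Z 5481200 m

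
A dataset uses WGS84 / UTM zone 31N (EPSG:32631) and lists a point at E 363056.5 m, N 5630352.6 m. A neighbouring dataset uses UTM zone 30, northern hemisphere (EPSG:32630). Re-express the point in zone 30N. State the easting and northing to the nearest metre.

E 785750 m, N 5636397 m

UTM 31N → geographic: φ = 50.80870038°, λ = 1.05629942°.
UTM 30N (λ₀ = -3°) forward: E = 785749.713 m, N = 5636397.401 m.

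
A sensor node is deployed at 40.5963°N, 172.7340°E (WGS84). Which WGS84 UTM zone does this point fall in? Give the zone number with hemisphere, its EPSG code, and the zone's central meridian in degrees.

Zone 59N (EPSG:32659), central meridian 171°

UTM zone = ⌊(λ + 180)/6⌋ + 1; 172.7340° ∈ [168°, 174°) → zone 59.
Hemisphere: N (φ ≥ 0).
Central meridian λ₀ = 6×59 − 183 = 171°.
EPSG code: 32659.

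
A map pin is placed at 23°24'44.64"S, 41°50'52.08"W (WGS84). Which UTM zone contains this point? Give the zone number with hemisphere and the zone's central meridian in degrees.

UTM zone = ⌊(λ + 180)/6⌋ + 1; -41.8478° ∈ [-42°, -36°) → zone 24.
Hemisphere: S (φ < 0).
Central meridian λ₀ = 6×24 − 183 = -39°.

Zone 24S, central meridian -39°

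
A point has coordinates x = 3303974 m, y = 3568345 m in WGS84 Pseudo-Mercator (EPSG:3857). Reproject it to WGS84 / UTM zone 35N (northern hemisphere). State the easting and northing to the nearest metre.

E 757223 m, N 3377557 m

Web Mercator inverse (R = 6378137 m) → φ = 30.50279836°, λ = 29.68010343°.
UTM 35N forward: E = 757222.579 m, N = 3377556.625 m.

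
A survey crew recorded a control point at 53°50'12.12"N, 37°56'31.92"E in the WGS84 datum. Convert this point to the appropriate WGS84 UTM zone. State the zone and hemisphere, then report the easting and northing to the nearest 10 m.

Zone 37N: E 430390 m, N 5965870 m

Longitude 37.9422° lies in the 6° band [36°, 42°), giving zone 37; latitude is north of the equator, so 37N.
Zone 37 central meridian λ₀ = 6×37 − 183 = 39°; Δλ = -1.0578°.
Transverse Mercator on WGS84 with k₀ = 0.9996 gives E = 430391.803 m, N = 5965871.860 m.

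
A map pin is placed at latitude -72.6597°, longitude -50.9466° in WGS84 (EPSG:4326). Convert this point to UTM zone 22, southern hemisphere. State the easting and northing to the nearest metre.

Zone 22 central meridian λ₀ = 6×22 − 183 = -51°; Δλ = +0.0534°.
Transverse Mercator on WGS84 with k₀ = 0.9996 gives E = 501776.442 m, N = 1937480.219 m.

E 501776 m, N 1937480 m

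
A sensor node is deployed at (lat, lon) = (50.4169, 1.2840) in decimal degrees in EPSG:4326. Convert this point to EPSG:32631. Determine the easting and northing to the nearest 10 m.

E 378090 m, N 5586390 m

Zone 31 central meridian λ₀ = 6×31 − 183 = 3°; Δλ = -1.7160°.
Transverse Mercator on WGS84 with k₀ = 0.9996 gives E = 378089.452 m, N = 5586392.409 m.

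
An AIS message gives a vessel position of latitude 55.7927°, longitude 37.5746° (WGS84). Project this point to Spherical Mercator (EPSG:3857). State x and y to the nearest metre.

x 4182785 m, y 7517258 m

Web Mercator is spherical with R = a = 6378137 m.
x = R·λ = 6378137 × 0.655800485 = 4182785.339 m.
y = R·ln tan(π/4 + φ/2) = 6378137 × 1.178597808 = 7517258.285 m.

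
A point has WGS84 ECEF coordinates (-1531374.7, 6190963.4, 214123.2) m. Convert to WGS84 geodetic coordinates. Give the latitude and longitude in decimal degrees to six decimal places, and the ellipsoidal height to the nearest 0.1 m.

lat 1.935900°, lon 103.893600°, h 3030.1 m

λ = atan2(Y, X) = 103.89360019°; p = √(X²+Y²) = 6377549.4 m.
Bowring's method on WGS84 (a = 6378137 m, b = 6356752.314 m) gives φ = 1.93590006°, h = 3030.126 m.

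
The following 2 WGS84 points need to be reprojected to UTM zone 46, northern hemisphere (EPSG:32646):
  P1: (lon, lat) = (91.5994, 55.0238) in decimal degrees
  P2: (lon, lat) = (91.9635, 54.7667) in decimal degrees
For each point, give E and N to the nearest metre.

P1: E 410462 m, N 6098337 m; P2: E 433314 m, N 6069323 m

UTM zone 46N: λ₀ = 93°, k₀ = 0.9996.
P1 (55.0238°, 91.5994°) → (410461.767, 6098336.669) m.
P2 (54.7667°, 91.9635°) → (433313.672, 6069323.245) m.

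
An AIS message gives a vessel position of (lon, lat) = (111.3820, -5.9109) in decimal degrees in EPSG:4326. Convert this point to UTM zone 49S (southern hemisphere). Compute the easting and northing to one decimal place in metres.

E 542282.8 m, N 9346630.2 m

Zone 49 central meridian λ₀ = 6×49 − 183 = 111°; Δλ = +0.3820°.
Transverse Mercator on WGS84 with k₀ = 0.9996 gives E = 542282.846 m, N = 9346630.209 m.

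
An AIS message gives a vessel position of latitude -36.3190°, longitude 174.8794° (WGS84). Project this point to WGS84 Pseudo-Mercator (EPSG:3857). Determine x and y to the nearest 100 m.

x 19467500 m, y -4344600 m

Web Mercator is spherical with R = a = 6378137 m.
x = R·λ = 6378137 × 3.052221324 = 19467485.758 m.
y = R·ln tan(π/4 + φ/2) = 6378137 × -0.681171403 = -4344604.526 m.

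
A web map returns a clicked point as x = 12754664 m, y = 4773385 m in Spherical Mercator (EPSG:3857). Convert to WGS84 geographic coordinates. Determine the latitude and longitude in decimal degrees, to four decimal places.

R = 6378137 m. λ = x/R = 114.57709615°.
φ = 2·arctan(exp(y/R)) − 90° = 2·arctan(2.11361) − 90° = 39.36010100°.

lat 39.3601°, lon 114.5771°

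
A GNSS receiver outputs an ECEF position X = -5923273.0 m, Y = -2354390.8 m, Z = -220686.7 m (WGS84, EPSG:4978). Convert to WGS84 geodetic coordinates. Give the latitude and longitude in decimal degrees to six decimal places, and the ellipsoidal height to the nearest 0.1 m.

λ = atan2(Y, X) = -158.32309982°; p = √(X²+Y²) = 6374034.8 m.
Bowring's method on WGS84 (a = 6378137 m, b = 6356752.314 m) gives φ = -1.99629998°, h = -257.263 m.

lat -1.996300°, lon -158.323100°, h -257.3 m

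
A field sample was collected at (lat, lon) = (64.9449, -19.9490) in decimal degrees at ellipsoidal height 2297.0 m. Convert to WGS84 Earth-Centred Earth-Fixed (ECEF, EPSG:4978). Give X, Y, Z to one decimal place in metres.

WGS84: a = 6378137 m, e² = 0.006694380; N(φ) = a/√(1−e²sin²φ) = 6395729.583 m.
X = (N+h)·cosφ·cosλ = 2546919.124 m; Y = (N+h)·cosφ·sinλ = -924436.196 m; Z = (N(1−e²)+h)·sinφ = 5757191.782 m.

X 2546919.1 m, Y -924436.2 m, Z 5757191.8 m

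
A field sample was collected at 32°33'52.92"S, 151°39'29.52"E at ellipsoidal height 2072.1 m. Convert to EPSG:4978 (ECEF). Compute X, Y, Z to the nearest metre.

WGS84: a = 6378137 m, e² = 0.006694380; N(φ) = a/√(1−e²sin²φ) = 6384331.086 m.
X = (N+h)·cosφ·cosλ = -4737182.823 m; Y = (N+h)·cosφ·sinλ = 2555169.873 m; Z = (N(1−e²)+h)·sinφ = -3414487.621 m.

X -4737183 m, Y 2555170 m, Z -3414488 m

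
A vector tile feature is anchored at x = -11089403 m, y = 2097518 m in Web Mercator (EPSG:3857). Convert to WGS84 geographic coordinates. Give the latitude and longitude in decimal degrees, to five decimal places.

R = 6378137 m. λ = x/R = -99.61780207°.
φ = 2·arctan(exp(y/R)) − 90° = 2·arctan(1.38938) − 90° = 18.51159781°.

lat 18.51160°, lon -99.61780°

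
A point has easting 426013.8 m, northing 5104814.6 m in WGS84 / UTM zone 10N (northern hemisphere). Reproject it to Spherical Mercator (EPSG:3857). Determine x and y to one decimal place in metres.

Unproject from UTM 10N (λ₀ = -123°) → φ = 46.09289966°, λ = -123.95709982°.
Web Mercator (R = 6378137 m): x = -13798841.232 m, y = 5795248.975 m.

x -13798841.2 m, y 5795249.0 m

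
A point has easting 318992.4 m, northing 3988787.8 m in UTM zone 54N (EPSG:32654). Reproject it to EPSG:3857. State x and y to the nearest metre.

x 15472419 m, y 4304310 m

Unproject from UTM 54N (λ₀ = 141°) → φ = 36.02680001°, λ = 138.99110033°.
Web Mercator (R = 6378137 m): x = 15472418.514 m, y = 4304309.639 m.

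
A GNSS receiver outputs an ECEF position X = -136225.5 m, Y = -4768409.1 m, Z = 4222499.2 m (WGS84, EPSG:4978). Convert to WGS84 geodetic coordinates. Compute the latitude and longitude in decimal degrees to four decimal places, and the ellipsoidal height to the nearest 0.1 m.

λ = atan2(Y, X) = -91.63639983°; p = √(X²+Y²) = 4770354.6 m.
Bowring's method on WGS84 (a = 6378137 m, b = 6356752.314 m) gives φ = 41.70480009°, h = 1981.067 m.

lat 41.7048°, lon -91.6364°, h 1981.1 m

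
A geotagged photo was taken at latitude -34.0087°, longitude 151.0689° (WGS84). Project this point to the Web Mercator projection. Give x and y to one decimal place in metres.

x 16816913.0 m, y -4029970.3 m

Web Mercator is spherical with R = a = 6378137 m.
x = R·λ = 6378137 × 2.636649702 = 16816913.023 m.
y = R·ln tan(π/4 + φ/2) = 6378137 × -0.631841286 = -4029970.283 m.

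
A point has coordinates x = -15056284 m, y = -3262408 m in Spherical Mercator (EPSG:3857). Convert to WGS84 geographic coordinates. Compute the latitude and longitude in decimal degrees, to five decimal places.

R = 6378137 m. λ = x/R = -135.25290039°.
φ = 2·arctan(exp(y/R)) − 90° = 2·arctan(0.59960) − 90° = -28.10650277°.

lat -28.10650°, lon -135.25290°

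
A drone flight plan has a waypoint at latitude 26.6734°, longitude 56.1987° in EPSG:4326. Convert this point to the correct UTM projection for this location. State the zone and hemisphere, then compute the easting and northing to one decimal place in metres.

Zone 40N: E 420268.9 m, N 2950512.4 m

Longitude 56.1987° lies in the 6° band [54°, 60°), giving zone 40; latitude is north of the equator, so 40N.
Zone 40 central meridian λ₀ = 6×40 − 183 = 57°; Δλ = -0.8013°.
Transverse Mercator on WGS84 with k₀ = 0.9996 gives E = 420268.922 m, N = 2950512.414 m.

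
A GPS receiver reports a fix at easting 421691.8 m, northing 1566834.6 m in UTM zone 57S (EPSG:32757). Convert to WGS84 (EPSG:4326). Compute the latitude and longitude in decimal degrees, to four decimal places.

Zone 57S: λ₀ = 159°, k₀ = 0.9996, false easting 500000 m, false northing 10000000 m.
Meridian distance M = (N − FN)/k₀ = -8436540.0 m.
Inverse transverse Mercator on WGS84 gives φ = -75.96470029°, λ = 156.10630136°.

lat -75.9647°, lon 156.1063°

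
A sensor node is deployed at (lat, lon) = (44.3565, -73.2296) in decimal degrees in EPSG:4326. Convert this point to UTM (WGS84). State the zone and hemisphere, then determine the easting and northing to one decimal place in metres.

Zone 18N: E 641088.1 m, N 4912993.9 m

Longitude -73.2296° lies in the 6° band [-78°, -72°), giving zone 18; latitude is north of the equator, so 18N.
Zone 18 central meridian λ₀ = 6×18 − 183 = -75°; Δλ = +1.7704°.
Transverse Mercator on WGS84 with k₀ = 0.9996 gives E = 641088.127 m, N = 4912993.915 m.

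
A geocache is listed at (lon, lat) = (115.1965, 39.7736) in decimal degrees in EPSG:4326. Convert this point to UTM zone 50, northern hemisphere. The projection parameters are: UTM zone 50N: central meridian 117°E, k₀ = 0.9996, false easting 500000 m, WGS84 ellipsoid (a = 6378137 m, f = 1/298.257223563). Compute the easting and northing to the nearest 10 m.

E 345540 m, N 4404190 m

Zone 50 central meridian λ₀ = 6×50 − 183 = 117°; Δλ = -1.8035°.
Transverse Mercator on WGS84 with k₀ = 0.9996 gives E = 345541.887 m, N = 4404185.015 m.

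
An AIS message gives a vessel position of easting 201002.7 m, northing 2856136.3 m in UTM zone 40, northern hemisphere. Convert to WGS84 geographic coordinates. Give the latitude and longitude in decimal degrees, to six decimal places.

lat 25.792900°, lon 54.018400°

Zone 40N: λ₀ = 57°, k₀ = 0.9996, false easting 500000 m.
Meridian distance M = (N − FN)/k₀ = 2857279.2 m.
Inverse transverse Mercator on WGS84 gives φ = 25.79290011°, λ = 54.01839960°.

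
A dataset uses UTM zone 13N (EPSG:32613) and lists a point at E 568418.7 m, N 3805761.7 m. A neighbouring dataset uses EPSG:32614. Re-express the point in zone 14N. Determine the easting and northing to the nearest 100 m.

E 16600 m, N 3818100 m

UTM 13N → geographic: φ = 34.39100014°, λ = -104.25569964°.
UTM 14N (λ₀ = -99°) forward: E = 16635.730 m, N = 3818053.714 m.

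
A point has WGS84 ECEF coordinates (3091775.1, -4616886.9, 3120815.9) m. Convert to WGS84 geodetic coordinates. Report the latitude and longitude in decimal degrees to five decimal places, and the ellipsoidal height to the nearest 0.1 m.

λ = atan2(Y, X) = -56.19109963°; p = √(X²+Y²) = 5556502.3 m.
Bowring's method on WGS84 (a = 6378137 m, b = 6356752.314 m) gives φ = 29.48539952°, h = -61.294 m.

lat 29.48540°, lon -56.19110°, h -61.3 m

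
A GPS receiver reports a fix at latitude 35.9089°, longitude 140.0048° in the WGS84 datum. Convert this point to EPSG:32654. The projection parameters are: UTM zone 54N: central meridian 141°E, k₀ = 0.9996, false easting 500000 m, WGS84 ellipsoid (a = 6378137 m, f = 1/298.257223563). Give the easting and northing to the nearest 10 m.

Zone 54 central meridian λ₀ = 6×54 − 183 = 141°; Δλ = -0.9952°.
Transverse Mercator on WGS84 with k₀ = 0.9996 gives E = 410200.521 m, N = 3974301.638 m.

E 410200 m, N 3974300 m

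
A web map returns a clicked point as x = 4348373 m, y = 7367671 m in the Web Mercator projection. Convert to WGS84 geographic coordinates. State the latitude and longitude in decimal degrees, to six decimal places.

R = 6378137 m. λ = x/R = 39.06209927°.
φ = 2·arctan(exp(y/R)) − 90° = 2·arctan(3.17448) − 90° = 55.02989868°.

lat 55.029899°, lon 39.062099°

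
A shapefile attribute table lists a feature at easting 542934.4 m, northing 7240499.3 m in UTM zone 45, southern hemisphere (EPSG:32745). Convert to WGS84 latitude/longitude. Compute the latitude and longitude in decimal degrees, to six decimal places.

Zone 45S: λ₀ = 87°, k₀ = 0.9996, false easting 500000 m, false northing 10000000 m.
Meridian distance M = (N − FN)/k₀ = -2760604.9 m.
Inverse transverse Mercator on WGS84 gives φ = -24.95019999°, λ = 87.42529962°.

lat -24.950200°, lon 87.425300°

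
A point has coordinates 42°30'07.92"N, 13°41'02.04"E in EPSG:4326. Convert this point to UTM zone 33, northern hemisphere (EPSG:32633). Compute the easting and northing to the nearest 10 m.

E 391860 m, N 4706380 m

Zone 33 central meridian λ₀ = 6×33 − 183 = 15°; Δλ = -1.3161°.
Transverse Mercator on WGS84 with k₀ = 0.9996 gives E = 391864.098 m, N = 4706376.531 m.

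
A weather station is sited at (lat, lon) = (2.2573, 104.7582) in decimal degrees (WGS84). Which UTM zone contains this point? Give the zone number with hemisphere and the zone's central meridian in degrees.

Zone 48N, central meridian 105°

UTM zone = ⌊(λ + 180)/6⌋ + 1; 104.7582° ∈ [102°, 108°) → zone 48.
Hemisphere: N (φ ≥ 0).
Central meridian λ₀ = 6×48 − 183 = 105°.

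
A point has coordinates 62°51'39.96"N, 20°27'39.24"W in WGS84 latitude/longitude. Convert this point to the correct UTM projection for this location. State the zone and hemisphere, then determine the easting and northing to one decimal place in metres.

Zone 27N: E 527436.2 m, N 6970228.4 m

Longitude -20.4609° lies in the 6° band [-24°, -18°), giving zone 27; latitude is north of the equator, so 27N.
Zone 27 central meridian λ₀ = 6×27 − 183 = -21°; Δλ = +0.5391°.
Transverse Mercator on WGS84 with k₀ = 0.9996 gives E = 527436.217 m, N = 6970228.402 m.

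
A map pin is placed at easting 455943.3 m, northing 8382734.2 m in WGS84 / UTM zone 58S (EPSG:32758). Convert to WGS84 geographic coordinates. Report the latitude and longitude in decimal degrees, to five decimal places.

lat -14.62840°, lon 164.59090°

Zone 58S: λ₀ = 165°, k₀ = 0.9996, false easting 500000 m, false northing 10000000 m.
Meridian distance M = (N − FN)/k₀ = -1617913.0 m.
Inverse transverse Mercator on WGS84 gives φ = -14.62840025°, λ = 164.59089970°.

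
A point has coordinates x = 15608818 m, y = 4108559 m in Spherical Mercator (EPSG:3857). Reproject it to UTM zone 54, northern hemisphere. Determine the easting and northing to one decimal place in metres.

Web Mercator inverse (R = 6378137 m) → φ = 34.59189736°, λ = 140.21639776°.
UTM 54N forward: E = 428140.999 m, N = 3828066.539 m.

E 428141.0 m, N 3828066.5 m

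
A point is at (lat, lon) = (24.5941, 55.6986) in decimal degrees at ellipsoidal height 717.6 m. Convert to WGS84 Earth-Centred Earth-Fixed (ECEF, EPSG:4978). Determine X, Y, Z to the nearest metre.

X 3270554 m, Y 4794201 m, Z 2638557 m

WGS84: a = 6378137 m, e² = 0.006694380; N(φ) = a/√(1−e²sin²φ) = 6381838.088 m.
X = (N+h)·cosφ·cosλ = 3270553.907 m; Y = (N+h)·cosφ·sinλ = 4794201.089 m; Z = (N(1−e²)+h)·sinφ = 2638557.203 m.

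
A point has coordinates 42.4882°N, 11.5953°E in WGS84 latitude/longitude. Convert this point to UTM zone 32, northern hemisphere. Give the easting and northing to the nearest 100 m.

E 713300 m, N 4707200 m

Zone 32 central meridian λ₀ = 6×32 − 183 = 9°; Δλ = +2.5953°.
Transverse Mercator on WGS84 with k₀ = 0.9996 gives E = 713292.366 m, N = 4707246.840 m.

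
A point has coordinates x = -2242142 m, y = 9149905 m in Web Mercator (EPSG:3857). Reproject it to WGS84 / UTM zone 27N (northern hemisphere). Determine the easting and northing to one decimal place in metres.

Web Mercator inverse (R = 6378137 m) → φ = 63.20180147°, λ = -20.14150428°.
UTM 27N forward: E = 543183.597 m, N = 7008362.451 m.

E 543183.6 m, N 7008362.5 m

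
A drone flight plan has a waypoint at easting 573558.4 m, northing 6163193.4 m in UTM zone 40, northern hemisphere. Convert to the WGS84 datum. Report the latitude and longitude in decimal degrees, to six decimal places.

lat 55.609100°, lon 58.167700°

Zone 40N: λ₀ = 57°, k₀ = 0.9996, false easting 500000 m.
Meridian distance M = (N − FN)/k₀ = 6165659.7 m.
Inverse transverse Mercator on WGS84 gives φ = 55.60909957°, λ = 58.16769976°.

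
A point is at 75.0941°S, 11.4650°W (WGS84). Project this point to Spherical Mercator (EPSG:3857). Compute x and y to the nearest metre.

x -1276278 m, y -12972841 m

Web Mercator is spherical with R = a = 6378137 m.
x = R·λ = 6378137 × -0.200101999 = -1276277.962 m.
y = R·ln tan(π/4 + φ/2) = 6378137 × -2.033954523 = -12972840.602 m.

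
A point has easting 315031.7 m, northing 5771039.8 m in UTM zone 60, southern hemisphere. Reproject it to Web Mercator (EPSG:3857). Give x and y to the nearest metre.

Unproject from UTM 60S (λ₀ = 177°) → φ = -38.18959967°, λ = 174.88789952°.
Web Mercator (R = 6378137 m): x = 19468431.920 m, y = -4606244.620 m.

x 19468432 m, y -4606245 m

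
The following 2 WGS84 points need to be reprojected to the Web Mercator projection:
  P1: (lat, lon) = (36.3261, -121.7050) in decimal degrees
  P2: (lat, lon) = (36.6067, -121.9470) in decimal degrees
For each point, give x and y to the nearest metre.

P1: x -13548139 m, y 4345586 m; P2: x -13575078 m, y 4384427 m

Web Mercator: x = R·λ, y = R·ln tan(π/4+φ/2), R = 6378137 m.
P1 (36.3261°, -121.7050°) → (-13548138.627, 4345585.503) m.
P2 (36.6067°, -121.9470°) → (-13575077.944, 4384426.710) m.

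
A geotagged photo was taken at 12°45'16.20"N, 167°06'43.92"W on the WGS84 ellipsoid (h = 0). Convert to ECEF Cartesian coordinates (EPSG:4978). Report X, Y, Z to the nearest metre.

WGS84: a = 6378137 m, e² = 0.006694380; N(φ) = a/√(1−e²sin²φ) = 6379177.822 m.
X = (N+h)·cosφ·cosλ = -6065037.049 m; Y = (N+h)·cosφ·sinλ = -1387719.813 m; Z = (N(1−e²)+h)·sinφ = 1398928.768 m.

X -6065037 m, Y -1387720 m, Z 1398929 m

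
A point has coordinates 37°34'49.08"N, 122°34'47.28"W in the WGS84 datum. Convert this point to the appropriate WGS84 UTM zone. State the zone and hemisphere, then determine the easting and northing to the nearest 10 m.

Longitude -122.5798° lies in the 6° band [-126°, -120°), giving zone 10; latitude is north of the equator, so 10N.
Zone 10 central meridian λ₀ = 6×10 − 183 = -123°; Δλ = +0.4202°.
Transverse Mercator on WGS84 with k₀ = 0.9996 gives E = 537101.785 m, N = 4159333.071 m.

Zone 10N: E 537100 m, N 4159330 m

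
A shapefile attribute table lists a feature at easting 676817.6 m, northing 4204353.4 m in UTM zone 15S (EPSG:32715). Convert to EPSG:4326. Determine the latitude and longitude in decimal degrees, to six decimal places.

lat -52.282700°, lon -90.407801°

Zone 15S: λ₀ = -93°, k₀ = 0.9996, false easting 500000 m, false northing 10000000 m.
Meridian distance M = (N − FN)/k₀ = -5797965.8 m.
Inverse transverse Mercator on WGS84 gives φ = -52.28269968°, λ = -90.40780069°.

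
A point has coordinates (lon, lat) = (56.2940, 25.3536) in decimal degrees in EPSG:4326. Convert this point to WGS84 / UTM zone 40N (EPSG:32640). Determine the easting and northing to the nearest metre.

E 428962 m, N 2804290 m

Zone 40 central meridian λ₀ = 6×40 − 183 = 57°; Δλ = -0.7060°.
Transverse Mercator on WGS84 with k₀ = 0.9996 gives E = 428961.844 m, N = 2804289.723 m.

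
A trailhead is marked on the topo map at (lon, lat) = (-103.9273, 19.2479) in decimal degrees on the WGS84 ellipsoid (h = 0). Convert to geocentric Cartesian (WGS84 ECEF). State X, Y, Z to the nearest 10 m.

X -1449870 m, Y -5846710 m, Z 2089280 m

WGS84: a = 6378137 m, e² = 0.006694380; N(φ) = a/√(1−e²sin²φ) = 6380458.311 m.
X = (N+h)·cosφ·cosλ = -1449871.112 m; Y = (N+h)·cosφ·sinλ = -5846709.577 m; Z = (N(1−e²)+h)·sinφ = 2089275.967 m.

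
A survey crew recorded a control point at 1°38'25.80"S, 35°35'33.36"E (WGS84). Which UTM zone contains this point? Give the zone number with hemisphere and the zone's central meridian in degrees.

UTM zone = ⌊(λ + 180)/6⌋ + 1; 35.5926° ∈ [30°, 36°) → zone 36.
Hemisphere: S (φ < 0).
Central meridian λ₀ = 6×36 − 183 = 33°.

Zone 36S, central meridian 33°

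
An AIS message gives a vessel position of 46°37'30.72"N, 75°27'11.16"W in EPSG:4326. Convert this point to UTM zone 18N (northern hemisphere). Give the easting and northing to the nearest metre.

Zone 18 central meridian λ₀ = 6×18 − 183 = -75°; Δλ = -0.4531°.
Transverse Mercator on WGS84 with k₀ = 0.9996 gives E = 465312.688 m, N = 5163615.011 m.

E 465313 m, N 5163615 m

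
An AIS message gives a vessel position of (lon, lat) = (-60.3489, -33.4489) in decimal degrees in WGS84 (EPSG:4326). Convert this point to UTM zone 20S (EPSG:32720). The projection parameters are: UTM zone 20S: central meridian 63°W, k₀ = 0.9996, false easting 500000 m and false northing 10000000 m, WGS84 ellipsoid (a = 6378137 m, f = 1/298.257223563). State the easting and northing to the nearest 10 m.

Zone 20 central meridian λ₀ = 6×20 − 183 = -63°; Δλ = +2.6511°.
Transverse Mercator on WGS84 with k₀ = 0.9996 gives E = 746427.776 m, N = 6295802.369 m.

E 746430 m, N 6295800 m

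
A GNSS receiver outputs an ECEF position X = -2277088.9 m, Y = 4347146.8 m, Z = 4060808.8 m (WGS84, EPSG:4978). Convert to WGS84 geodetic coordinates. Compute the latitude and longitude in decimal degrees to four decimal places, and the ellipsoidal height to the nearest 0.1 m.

λ = atan2(Y, X) = 117.64609952°; p = √(X²+Y²) = 4907424.9 m.
Bowring's method on WGS84 (a = 6378137 m, b = 6356752.314 m) gives φ = 39.79630009°, h = 273.297 m.

lat 39.7963°, lon 117.6461°, h 273.3 m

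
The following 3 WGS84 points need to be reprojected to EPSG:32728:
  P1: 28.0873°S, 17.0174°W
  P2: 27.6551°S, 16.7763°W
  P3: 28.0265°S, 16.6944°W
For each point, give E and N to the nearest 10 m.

UTM zone 28S: λ₀ = -15°, k₀ = 0.9996.
P1 (-28.0873°, -17.0174°) → (301781.266, 6891483.468) m.
P2 (-27.6551°, -16.7763°) → (324780.696, 6939742.078) m.
P3 (-28.0265°, -16.6944°) → (333429.434, 6898704.558) m.

P1: E 301780 m, N 6891480 m; P2: E 324780 m, N 6939740 m; P3: E 333430 m, N 6898700 m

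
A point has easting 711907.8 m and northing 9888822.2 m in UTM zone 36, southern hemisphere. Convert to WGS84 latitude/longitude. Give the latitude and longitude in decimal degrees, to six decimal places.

Zone 36S: λ₀ = 33°, k₀ = 0.9996, false easting 500000 m, false northing 10000000 m.
Meridian distance M = (N − FN)/k₀ = -111222.3 m.
Inverse transverse Mercator on WGS84 gives φ = -1.00530025°, λ = 34.90430027°.

lat -1.005300°, lon 34.904300°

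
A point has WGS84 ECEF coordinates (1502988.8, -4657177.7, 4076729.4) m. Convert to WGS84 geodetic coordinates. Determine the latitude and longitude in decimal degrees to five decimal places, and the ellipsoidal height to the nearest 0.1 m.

lat 39.98560°, lon -72.11380°, h -48.6 m

λ = atan2(Y, X) = -72.11379978°; p = √(X²+Y²) = 4893697.9 m.
Bowring's method on WGS84 (a = 6378137 m, b = 6356752.314 m) gives φ = 39.98560024°, h = -48.612 m.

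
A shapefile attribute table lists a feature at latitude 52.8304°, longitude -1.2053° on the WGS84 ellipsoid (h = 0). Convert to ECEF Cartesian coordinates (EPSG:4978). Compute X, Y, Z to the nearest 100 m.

WGS84: a = 6378137 m, e² = 0.006694380; N(φ) = a/√(1−e²sin²φ) = 6391736.260 m.
X = (N+h)·cosφ·cosλ = 3860881.807 m; Y = (N+h)·cosφ·sinλ = -81231.243 m; Z = (N(1−e²)+h)·sinφ = 5059162.626 m.

X 3860900 m, Y -81200 m, Z 5059200 m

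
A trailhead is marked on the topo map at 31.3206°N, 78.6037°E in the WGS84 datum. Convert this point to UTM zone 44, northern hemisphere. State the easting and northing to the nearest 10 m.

E 271970 m, N 3467610 m

Zone 44 central meridian λ₀ = 6×44 − 183 = 81°; Δλ = -2.3963°.
Transverse Mercator on WGS84 with k₀ = 0.9996 gives E = 271972.827 m, N = 3467613.003 m.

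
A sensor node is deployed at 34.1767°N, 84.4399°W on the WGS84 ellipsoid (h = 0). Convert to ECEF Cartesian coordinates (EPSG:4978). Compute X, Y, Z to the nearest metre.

X 511798 m, Y -5257420 m, Z 3562679 m

WGS84: a = 6378137 m, e² = 0.006694380; N(φ) = a/√(1−e²sin²φ) = 6384884.524 m.
X = (N+h)·cosφ·cosλ = 511798.442 m; Y = (N+h)·cosφ·sinλ = -5257420.473 m; Z = (N(1−e²)+h)·sinφ = 3562678.996 m.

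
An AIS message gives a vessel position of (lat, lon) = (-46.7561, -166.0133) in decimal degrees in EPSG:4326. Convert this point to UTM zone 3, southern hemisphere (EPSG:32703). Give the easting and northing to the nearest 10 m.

Zone 3 central meridian λ₀ = 6×3 − 183 = -165°; Δλ = -1.0133°.
Transverse Mercator on WGS84 with k₀ = 0.9996 gives E = 422613.662 m, N = 4821440.529 m.

E 422610 m, N 4821440 m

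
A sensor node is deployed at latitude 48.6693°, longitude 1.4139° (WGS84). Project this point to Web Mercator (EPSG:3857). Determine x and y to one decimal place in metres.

Web Mercator is spherical with R = a = 6378137 m.
x = R·λ = 6378137 × 0.024677210 = 157394.628 m.
y = R·ln tan(π/4 + φ/2) = 6378137 × 0.975039213 = 6218933.680 m.

x 157394.6 m, y 6218933.7 m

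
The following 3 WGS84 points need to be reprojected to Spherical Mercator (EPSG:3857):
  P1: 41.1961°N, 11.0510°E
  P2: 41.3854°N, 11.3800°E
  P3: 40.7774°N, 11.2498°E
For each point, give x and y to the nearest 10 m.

Web Mercator: x = R·λ, y = R·ln tan(π/4+φ/2), R = 6378137 m.
P1 (41.1961°, 11.0510°) → (1230191.693, 5041309.540) m.
P2 (41.3854°, 11.3800°) → (1266815.805, 5069355.356) m.
P3 (40.7774°, 11.2498°) → (1252322.008, 4979563.452) m.

P1: x 1230190 m, y 5041310 m; P2: x 1266820 m, y 5069360 m; P3: x 1252320 m, y 4979560 m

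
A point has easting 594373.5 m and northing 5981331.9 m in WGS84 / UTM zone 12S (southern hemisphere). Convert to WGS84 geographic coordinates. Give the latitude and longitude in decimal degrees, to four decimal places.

Zone 12S: λ₀ = -111°, k₀ = 0.9996, false easting 500000 m, false northing 10000000 m.
Meridian distance M = (N − FN)/k₀ = -4020276.2 m.
Inverse transverse Mercator on WGS84 gives φ = -36.30840033°, λ = -109.94879999°.

lat -36.3084°, lon -109.9488°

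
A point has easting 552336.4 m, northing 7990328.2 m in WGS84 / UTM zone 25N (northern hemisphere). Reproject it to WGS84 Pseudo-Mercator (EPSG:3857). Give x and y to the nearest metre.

x -3504549 m, y 11755563 m

Unproject from UTM 25N (λ₀ = -33°) → φ = 72.00660034°, λ = -31.48190064°.
Web Mercator (R = 6378137 m): x = -3504549.149 m, y = 11755562.727 m.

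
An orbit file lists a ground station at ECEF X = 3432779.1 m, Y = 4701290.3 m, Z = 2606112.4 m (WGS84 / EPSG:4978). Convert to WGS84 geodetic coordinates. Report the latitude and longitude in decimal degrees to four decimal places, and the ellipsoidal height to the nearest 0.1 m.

lat 24.2616°, lon 53.8639°, h 3373.3 m

λ = atan2(Y, X) = 53.86390046°; p = √(X²+Y²) = 5821177.1 m.
Bowring's method on WGS84 (a = 6378137 m, b = 6356752.314 m) gives φ = 24.26160032°, h = 3373.306 m.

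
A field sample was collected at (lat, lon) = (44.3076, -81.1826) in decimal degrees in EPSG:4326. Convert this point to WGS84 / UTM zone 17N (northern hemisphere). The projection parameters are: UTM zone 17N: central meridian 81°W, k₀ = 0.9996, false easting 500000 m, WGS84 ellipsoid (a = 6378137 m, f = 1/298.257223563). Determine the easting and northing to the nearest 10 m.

Zone 17 central meridian λ₀ = 6×17 − 183 = -81°; Δλ = -0.1826°.
Transverse Mercator on WGS84 with k₀ = 0.9996 gives E = 485436.054 m, N = 4906054.429 m.

E 485440 m, N 4906050 m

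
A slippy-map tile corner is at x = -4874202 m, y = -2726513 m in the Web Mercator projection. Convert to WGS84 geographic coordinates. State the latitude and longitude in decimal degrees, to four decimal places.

R = 6378137 m. λ = x/R = -43.78570154°.
φ = 2·arctan(exp(y/R)) − 90° = 2·arctan(0.65215) − 90° = -23.77909595°.

lat -23.7791°, lon -43.7857°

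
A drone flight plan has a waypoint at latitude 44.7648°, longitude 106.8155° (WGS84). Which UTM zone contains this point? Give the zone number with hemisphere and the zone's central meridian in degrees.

Zone 48N, central meridian 105°

UTM zone = ⌊(λ + 180)/6⌋ + 1; 106.8155° ∈ [102°, 108°) → zone 48.
Hemisphere: N (φ ≥ 0).
Central meridian λ₀ = 6×48 − 183 = 105°.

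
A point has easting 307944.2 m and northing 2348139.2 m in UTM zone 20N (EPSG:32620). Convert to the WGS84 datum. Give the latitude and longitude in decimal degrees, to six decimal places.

Zone 20N: λ₀ = -63°, k₀ = 0.9996, false easting 500000 m.
Meridian distance M = (N − FN)/k₀ = 2349078.8 m.
Inverse transverse Mercator on WGS84 gives φ = 21.22469993°, λ = -64.85050029°.

lat 21.224700°, lon -64.850500°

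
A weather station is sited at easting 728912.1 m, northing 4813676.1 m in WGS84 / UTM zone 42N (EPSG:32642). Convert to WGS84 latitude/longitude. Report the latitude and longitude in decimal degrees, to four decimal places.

Zone 42N: λ₀ = 69°, k₀ = 0.9996, false easting 500000 m.
Meridian distance M = (N − FN)/k₀ = 4815602.3 m.
Inverse transverse Mercator on WGS84 gives φ = 43.44100007°, λ = 71.82869994°.

lat 43.4410°, lon 71.8287°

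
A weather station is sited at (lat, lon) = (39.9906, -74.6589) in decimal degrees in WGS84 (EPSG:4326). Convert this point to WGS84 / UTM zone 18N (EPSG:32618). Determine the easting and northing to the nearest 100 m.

E 529100 m, N 4426800 m

Zone 18 central meridian λ₀ = 6×18 − 183 = -75°; Δλ = +0.3411°.
Transverse Mercator on WGS84 with k₀ = 0.9996 gives E = 529120.216 m, N = 4426769.618 m.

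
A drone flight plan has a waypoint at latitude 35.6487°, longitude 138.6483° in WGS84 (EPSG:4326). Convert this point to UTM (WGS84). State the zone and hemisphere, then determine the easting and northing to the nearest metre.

Longitude 138.6483° lies in the 6° band [138°, 144°), giving zone 54; latitude is north of the equator, so 54N.
Zone 54 central meridian λ₀ = 6×54 − 183 = 141°; Δλ = -2.3517°.
Transverse Mercator on WGS84 with k₀ = 0.9996 gives E = 287091.499 m, N = 3947532.677 m.

Zone 54N: E 287091 m, N 3947533 m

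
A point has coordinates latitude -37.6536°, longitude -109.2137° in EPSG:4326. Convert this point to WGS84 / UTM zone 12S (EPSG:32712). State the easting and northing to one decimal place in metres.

E 657573.7 m, N 5831116.8 m

Zone 12 central meridian λ₀ = 6×12 − 183 = -111°; Δλ = +1.7863°.
Transverse Mercator on WGS84 with k₀ = 0.9996 gives E = 657573.738 m, N = 5831116.836 m.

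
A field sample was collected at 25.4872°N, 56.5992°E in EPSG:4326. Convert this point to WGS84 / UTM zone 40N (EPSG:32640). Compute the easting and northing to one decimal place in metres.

E 459716.1 m, N 2818957.1 m

Zone 40 central meridian λ₀ = 6×40 − 183 = 57°; Δλ = -0.4008°.
Transverse Mercator on WGS84 with k₀ = 0.9996 gives E = 459716.122 m, N = 2818957.116 m.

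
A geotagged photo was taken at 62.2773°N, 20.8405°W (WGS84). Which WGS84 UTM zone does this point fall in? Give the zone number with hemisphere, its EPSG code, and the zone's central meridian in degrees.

Zone 27N (EPSG:32627), central meridian -21°

UTM zone = ⌊(λ + 180)/6⌋ + 1; -20.8405° ∈ [-24°, -18°) → zone 27.
Hemisphere: N (φ ≥ 0).
Central meridian λ₀ = 6×27 − 183 = -21°.
EPSG code: 32627.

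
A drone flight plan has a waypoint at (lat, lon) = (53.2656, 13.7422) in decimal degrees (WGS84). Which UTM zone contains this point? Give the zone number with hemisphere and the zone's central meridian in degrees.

Zone 33N, central meridian 15°

UTM zone = ⌊(λ + 180)/6⌋ + 1; 13.7422° ∈ [12°, 18°) → zone 33.
Hemisphere: N (φ ≥ 0).
Central meridian λ₀ = 6×33 − 183 = 15°.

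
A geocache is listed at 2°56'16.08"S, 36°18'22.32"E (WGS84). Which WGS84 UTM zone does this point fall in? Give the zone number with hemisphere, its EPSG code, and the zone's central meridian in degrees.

UTM zone = ⌊(λ + 180)/6⌋ + 1; 36.3062° ∈ [36°, 42°) → zone 37.
Hemisphere: S (φ < 0).
Central meridian λ₀ = 6×37 − 183 = 39°.
EPSG code: 32737.

Zone 37S (EPSG:32737), central meridian 39°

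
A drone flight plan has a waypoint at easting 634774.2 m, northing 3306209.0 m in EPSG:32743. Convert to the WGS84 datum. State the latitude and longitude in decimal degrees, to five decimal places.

lat -60.35810°, lon 77.44310°

Zone 43S: λ₀ = 75°, k₀ = 0.9996, false easting 500000 m, false northing 10000000 m.
Meridian distance M = (N − FN)/k₀ = -6696469.6 m.
Inverse transverse Mercator on WGS84 gives φ = -60.35810012°, λ = 77.44309975°.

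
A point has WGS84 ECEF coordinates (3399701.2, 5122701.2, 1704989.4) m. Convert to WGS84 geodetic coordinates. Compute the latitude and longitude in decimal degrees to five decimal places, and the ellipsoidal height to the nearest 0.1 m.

λ = atan2(Y, X) = 56.42959961°; p = √(X²+Y²) = 6148173.4 m.
Bowring's method on WGS84 (a = 6378137 m, b = 6356752.314 m) gives φ = 15.59890025°, h = 3602.982 m.

lat 15.59890°, lon 56.42960°, h 3603.0 m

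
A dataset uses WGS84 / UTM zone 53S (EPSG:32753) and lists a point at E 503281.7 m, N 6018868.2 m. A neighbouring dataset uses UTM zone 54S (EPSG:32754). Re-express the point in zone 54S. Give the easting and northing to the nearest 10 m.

E -37960 m, N 6002390 m

UTM 53S → geographic: φ = -35.97459964°, λ = 135.03640003°.
UTM 54S (λ₀ = 141°) forward: E = -37960.037 m, N = 6002388.165 m.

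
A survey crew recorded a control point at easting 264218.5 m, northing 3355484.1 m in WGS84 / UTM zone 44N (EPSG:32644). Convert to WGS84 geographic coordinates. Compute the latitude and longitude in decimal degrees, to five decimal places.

Zone 44N: λ₀ = 81°, k₀ = 0.9996, false easting 500000 m.
Meridian distance M = (N − FN)/k₀ = 3356826.8 m.
Inverse transverse Mercator on WGS84 gives φ = 30.30819958°, λ = 78.54810009°.

lat 30.30820°, lon 78.54810°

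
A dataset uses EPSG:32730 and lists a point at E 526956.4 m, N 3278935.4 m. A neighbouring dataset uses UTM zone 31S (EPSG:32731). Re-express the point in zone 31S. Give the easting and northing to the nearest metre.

E 198859 m, N 3266410 m

UTM 30S → geographic: φ = -60.62449989°, λ = -2.50740058°.
UTM 31S (λ₀ = 3°) forward: E = 198859.011 m, N = 3266409.686 m.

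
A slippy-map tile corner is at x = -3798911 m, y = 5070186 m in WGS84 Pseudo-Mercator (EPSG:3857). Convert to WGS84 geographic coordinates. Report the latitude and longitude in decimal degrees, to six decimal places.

R = 6378137 m. λ = x/R = -34.12619814°.
φ = 2·arctan(exp(y/R)) − 90° = 2·arctan(2.21429) − 90° = 41.39099820°.

lat 41.390998°, lon -34.126198°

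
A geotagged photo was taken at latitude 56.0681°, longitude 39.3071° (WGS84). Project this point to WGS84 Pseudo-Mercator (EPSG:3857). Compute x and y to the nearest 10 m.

Web Mercator is spherical with R = a = 6378137 m.
x = R·λ = 6378137 × 0.686038314 = 4375646.357 m.
y = R·ln tan(π/4 + φ/2) = 6378137 × 1.187178074 = 7571984.402 m.

x 4375650 m, y 7571980 m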